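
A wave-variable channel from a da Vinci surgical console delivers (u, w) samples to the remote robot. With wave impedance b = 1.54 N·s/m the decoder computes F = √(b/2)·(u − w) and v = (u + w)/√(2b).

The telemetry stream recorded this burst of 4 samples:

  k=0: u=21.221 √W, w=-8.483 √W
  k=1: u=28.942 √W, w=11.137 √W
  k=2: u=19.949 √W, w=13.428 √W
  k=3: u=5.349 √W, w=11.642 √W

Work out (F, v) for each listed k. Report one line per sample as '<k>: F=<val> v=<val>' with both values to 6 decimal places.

0: F=26.065154 v=7.258149
1: F=15.623824 v=22.837130
2: F=5.722154 v=19.018311
3: F=-5.522085 v=9.681521

k=0: u−w=29.704000, u+w=12.738000; √(b/2)=0.877496, √(2b)=1.754993; F=0.877496×29.704=26.065154, v=12.738000/1.754993=7.258149
k=1: u−w=17.805000, u+w=40.079000; √(b/2)=0.877496, √(2b)=1.754993; F=0.877496×17.805=15.623824, v=40.079000/1.754993=22.837130
k=2: u−w=6.521000, u+w=33.377000; √(b/2)=0.877496, √(2b)=1.754993; F=0.877496×6.521=5.722154, v=33.377000/1.754993=19.018311
k=3: u−w=-6.293000, u+w=16.991000; √(b/2)=0.877496, √(2b)=1.754993; F=0.877496×(-6.293)=-5.522085, v=16.991000/1.754993=9.681521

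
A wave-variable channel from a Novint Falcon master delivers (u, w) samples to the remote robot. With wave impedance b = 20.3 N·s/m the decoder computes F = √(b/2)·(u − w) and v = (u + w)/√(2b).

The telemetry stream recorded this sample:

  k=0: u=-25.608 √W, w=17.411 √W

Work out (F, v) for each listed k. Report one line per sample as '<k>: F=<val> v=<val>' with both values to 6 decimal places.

k=0: u−w=-43.019000, u+w=-8.197000; √(b/2)=3.185906, √(2b)=6.371813; F=3.185906×(-43.019)=-137.054510, v=-8.197000/6.371813=-1.286447

0: F=-137.054510 v=-1.286447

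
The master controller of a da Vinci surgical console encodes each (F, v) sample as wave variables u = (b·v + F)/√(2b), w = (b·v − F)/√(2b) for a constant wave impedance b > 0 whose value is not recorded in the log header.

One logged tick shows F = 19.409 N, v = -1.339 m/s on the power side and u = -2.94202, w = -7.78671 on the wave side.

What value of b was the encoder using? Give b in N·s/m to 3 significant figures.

b = 32.1 N·s/m

u + w = -10.7287;  u + w = √(2b)·v, so √(2b) = -10.7287/(-1.339) = 8.0125.
b = (√(2b))²/2 = 64.2001/2 = 32.1000.
(Check via u − w = 2F/√(2b): u − w = 4.8447, 2F/√(2b) = 4.8447.)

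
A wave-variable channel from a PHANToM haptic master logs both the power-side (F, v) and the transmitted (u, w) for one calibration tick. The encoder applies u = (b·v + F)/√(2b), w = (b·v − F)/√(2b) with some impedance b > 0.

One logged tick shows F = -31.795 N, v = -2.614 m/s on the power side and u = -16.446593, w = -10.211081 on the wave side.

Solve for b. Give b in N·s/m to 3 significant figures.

u + w = -26.657674;  u + w = √(2b)·v, so √(2b) = -26.657674/(-2.614) = 10.198039.
b = (√(2b))²/2 = 104.000000/2 = 52.000000.
(Check via u − w = 2F/√(2b): u − w = -6.235512, 2F/√(2b) = -6.235513.)

b = 52 N·s/m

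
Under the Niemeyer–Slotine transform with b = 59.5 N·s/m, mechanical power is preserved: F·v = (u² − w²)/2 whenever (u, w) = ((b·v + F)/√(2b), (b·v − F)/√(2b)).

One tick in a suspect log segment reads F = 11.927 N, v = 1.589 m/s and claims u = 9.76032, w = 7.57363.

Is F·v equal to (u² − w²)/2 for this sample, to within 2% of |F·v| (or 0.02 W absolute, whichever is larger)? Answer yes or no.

F·v = 11.927×1.589 = 18.9520 W.
(u² − w²)/2 = (95.2638 − 57.3599)/2 = 18.9520 W.
|Δ| = 0.0000;  2% of max(1, |F·v|) = 0.3790.

yes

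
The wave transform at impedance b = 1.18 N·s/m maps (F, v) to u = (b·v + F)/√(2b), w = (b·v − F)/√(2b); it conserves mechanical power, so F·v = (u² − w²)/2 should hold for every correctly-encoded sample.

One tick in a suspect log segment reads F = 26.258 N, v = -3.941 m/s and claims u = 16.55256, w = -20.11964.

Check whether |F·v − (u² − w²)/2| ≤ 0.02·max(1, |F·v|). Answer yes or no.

no

F·v = 26.258×(-3.941) = -103.48278 W.
(u² − w²)/2 = (273.98724 − 404.79991)/2 = -65.40634 W.
|Δ| = 38.07644;  2% of max(1, |F·v|) = 2.06966.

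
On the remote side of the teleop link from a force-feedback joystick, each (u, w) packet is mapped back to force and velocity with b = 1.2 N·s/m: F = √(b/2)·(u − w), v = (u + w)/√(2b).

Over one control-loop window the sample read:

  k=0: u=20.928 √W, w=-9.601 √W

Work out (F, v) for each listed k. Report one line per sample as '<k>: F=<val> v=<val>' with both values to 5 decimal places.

k=0: u−w=30.52900, u+w=11.32700; √(b/2)=0.77460, √(2b)=1.54919; F=0.77460×30.529=23.64766, v=11.32700/1.54919=7.31155

0: F=23.64766 v=7.31155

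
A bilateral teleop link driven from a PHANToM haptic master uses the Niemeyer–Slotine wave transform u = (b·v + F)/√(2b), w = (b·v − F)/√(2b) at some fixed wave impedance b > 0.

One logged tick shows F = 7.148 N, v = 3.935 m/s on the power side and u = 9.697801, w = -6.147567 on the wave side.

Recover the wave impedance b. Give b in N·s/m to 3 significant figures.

b = 0.407 N·s/m

u + w = 3.550234;  u + w = √(2b)·v, so √(2b) = 3.550234/3.935 = 0.902220.
b = (√(2b))²/2 = 0.814000/2 = 0.407000.
(Check via u − w = 2F/√(2b): u − w = 15.845368, 2F/√(2b) = 15.845367.)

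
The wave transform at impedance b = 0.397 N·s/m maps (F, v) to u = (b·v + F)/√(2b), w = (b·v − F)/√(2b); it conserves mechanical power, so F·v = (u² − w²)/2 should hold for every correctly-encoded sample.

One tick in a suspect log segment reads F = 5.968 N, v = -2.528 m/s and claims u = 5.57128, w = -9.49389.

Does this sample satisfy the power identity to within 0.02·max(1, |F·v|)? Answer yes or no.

F·v = 5.968×(-2.528) = -15.0871 W.
(u² − w²)/2 = (31.0392 − 90.1339)/2 = -29.5474 W.
|Δ| = 14.4603;  2% of max(1, |F·v|) = 0.3017.

no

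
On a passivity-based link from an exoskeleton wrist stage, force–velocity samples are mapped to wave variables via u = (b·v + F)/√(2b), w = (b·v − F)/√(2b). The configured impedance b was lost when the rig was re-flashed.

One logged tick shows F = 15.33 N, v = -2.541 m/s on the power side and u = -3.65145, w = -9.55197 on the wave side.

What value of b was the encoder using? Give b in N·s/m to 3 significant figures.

b = 13.5 N·s/m

u + w = -13.20342;  u + w = √(2b)·v, so √(2b) = -13.20342/(-2.541) = 5.19615.
b = (√(2b))²/2 = 26.99999/2 = 13.49999.
(Check via u − w = 2F/√(2b): u − w = 5.90052, 2F/√(2b) = 5.90052.)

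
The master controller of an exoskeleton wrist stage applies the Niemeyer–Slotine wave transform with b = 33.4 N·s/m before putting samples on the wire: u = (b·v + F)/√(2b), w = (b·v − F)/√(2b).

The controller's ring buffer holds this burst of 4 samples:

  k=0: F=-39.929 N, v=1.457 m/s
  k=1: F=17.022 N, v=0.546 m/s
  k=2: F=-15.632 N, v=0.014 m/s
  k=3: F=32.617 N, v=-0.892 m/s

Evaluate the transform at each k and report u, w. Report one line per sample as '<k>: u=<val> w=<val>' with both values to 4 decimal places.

0: u=1.0687 w=10.8395
1: u=4.3139 w=0.1486
2: u=-1.8554 w=1.9698
3: u=0.3455 w=-7.6360

k=0: b·v=33.4×1.457=48.6638; √(2b)=8.1731; u=(48.6638+(-39.929))/8.1731=1.0687, w=(48.6638−(-39.929))/8.1731=10.8395
k=1: b·v=33.4×0.546=18.2364; √(2b)=8.1731; u=(18.2364+17.022)/8.1731=4.3139, w=(18.2364−17.022)/8.1731=0.1486
k=2: b·v=33.4×0.014=0.4676; √(2b)=8.1731; u=(0.4676+(-15.632))/8.1731=-1.8554, w=(0.4676−(-15.632))/8.1731=1.9698
k=3: b·v=33.4×(-0.892)=-29.7928; √(2b)=8.1731; u=(-29.7928+32.617)/8.1731=0.3455, w=(-29.7928−32.617)/8.1731=-7.6360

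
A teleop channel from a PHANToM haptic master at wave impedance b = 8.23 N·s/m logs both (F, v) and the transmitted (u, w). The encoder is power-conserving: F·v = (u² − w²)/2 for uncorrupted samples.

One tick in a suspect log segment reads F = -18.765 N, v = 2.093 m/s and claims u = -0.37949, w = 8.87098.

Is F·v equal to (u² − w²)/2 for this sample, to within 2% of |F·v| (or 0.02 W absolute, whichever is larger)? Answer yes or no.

yes

F·v = (-18.765)×2.093 = -39.2751 W.
(u² − w²)/2 = (0.1440 − 78.6943)/2 = -39.2751 W.
|Δ| = 0.0000;  2% of max(1, |F·v|) = 0.7855.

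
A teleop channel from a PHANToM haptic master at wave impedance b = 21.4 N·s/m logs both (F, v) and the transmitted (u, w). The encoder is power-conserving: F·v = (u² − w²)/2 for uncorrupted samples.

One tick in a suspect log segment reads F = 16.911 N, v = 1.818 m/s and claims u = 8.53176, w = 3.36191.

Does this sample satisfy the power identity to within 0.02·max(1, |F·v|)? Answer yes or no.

yes

F·v = 16.911×1.818 = 30.74420 W.
(u² − w²)/2 = (72.79093 − 11.30244)/2 = 30.74424 W.
|Δ| = 0.00005;  2% of max(1, |F·v|) = 0.61488.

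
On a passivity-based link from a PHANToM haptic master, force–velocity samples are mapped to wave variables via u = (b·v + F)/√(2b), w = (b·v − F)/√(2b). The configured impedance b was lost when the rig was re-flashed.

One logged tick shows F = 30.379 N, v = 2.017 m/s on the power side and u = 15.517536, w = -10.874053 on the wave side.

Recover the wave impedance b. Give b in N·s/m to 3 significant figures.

u + w = 4.643483;  u + w = √(2b)·v, so √(2b) = 4.643483/2.017 = 2.302173.
b = (√(2b))²/2 = 5.300001/2 = 2.650000.
(Check via u − w = 2F/√(2b): u − w = 26.391589, 2F/√(2b) = 26.391587.)

b = 2.65 N·s/m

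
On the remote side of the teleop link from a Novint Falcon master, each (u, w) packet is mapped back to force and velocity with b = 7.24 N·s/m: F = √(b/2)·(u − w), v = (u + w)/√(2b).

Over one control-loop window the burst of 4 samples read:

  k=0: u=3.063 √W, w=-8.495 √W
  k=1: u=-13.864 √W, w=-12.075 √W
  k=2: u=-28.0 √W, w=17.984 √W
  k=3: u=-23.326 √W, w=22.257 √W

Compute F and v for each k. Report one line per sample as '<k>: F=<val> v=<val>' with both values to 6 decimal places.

k=0: u−w=11.558000, u+w=-5.432000; √(b/2)=1.902630, √(2b)=3.805260; F=1.902630×11.558=21.990595, v=-5.432000/3.805260=-1.427498
k=1: u−w=-1.789000, u+w=-25.939000; √(b/2)=1.902630, √(2b)=3.805260; F=1.902630×(-1.789)=-3.403805, v=-25.939000/3.805260=-6.816618
k=2: u−w=-45.984000, u+w=-10.016000; √(b/2)=1.902630, √(2b)=3.805260; F=1.902630×(-45.984)=-87.490527, v=-10.016000/3.805260=-2.632146
k=3: u−w=-45.583000, u+w=-1.069000; √(b/2)=1.902630, √(2b)=3.805260; F=1.902630×(-45.583)=-86.727572, v=-1.069000/3.805260=-0.280927

0: F=21.990595 v=-1.427498
1: F=-3.403805 v=-6.816618
2: F=-87.490527 v=-2.632146
3: F=-86.727572 v=-0.280927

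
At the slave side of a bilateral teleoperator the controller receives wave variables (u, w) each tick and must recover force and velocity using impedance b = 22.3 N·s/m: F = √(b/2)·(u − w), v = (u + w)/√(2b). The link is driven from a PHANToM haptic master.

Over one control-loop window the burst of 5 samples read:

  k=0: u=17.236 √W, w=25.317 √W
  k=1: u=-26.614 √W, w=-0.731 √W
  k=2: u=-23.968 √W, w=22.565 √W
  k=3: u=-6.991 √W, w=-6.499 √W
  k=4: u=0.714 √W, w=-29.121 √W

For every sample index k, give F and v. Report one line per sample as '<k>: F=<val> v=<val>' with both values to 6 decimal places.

k=0: u−w=-8.081000, u+w=42.553000; √(b/2)=3.339162, √(2b)=6.678323; F=3.339162×(-8.081)=-26.983765, v=42.553000/6.678323=6.371809
k=1: u−w=-25.883000, u+w=-27.345000; √(b/2)=3.339162, √(2b)=6.678323; F=3.339162×(-25.883)=-86.427519, v=-27.345000/6.678323=-4.094591
k=2: u−w=-46.533000, u+w=-1.403000; √(b/2)=3.339162, √(2b)=6.678323; F=3.339162×(-46.533)=-155.381205, v=-1.403000/6.678323=-0.210083
k=3: u−w=-0.492000, u+w=-13.490000; √(b/2)=3.339162, √(2b)=6.678323; F=3.339162×(-0.492)=-1.642867, v=-13.490000/6.678323=-2.019968
k=4: u−w=29.835000, u+w=-28.407000; √(b/2)=3.339162, √(2b)=6.678323; F=3.339162×29.835=99.623885, v=-28.407000/6.678323=-4.253613

0: F=-26.983765 v=6.371809
1: F=-86.427519 v=-4.094591
2: F=-155.381205 v=-0.210083
3: F=-1.642867 v=-2.019968
4: F=99.623885 v=-4.253613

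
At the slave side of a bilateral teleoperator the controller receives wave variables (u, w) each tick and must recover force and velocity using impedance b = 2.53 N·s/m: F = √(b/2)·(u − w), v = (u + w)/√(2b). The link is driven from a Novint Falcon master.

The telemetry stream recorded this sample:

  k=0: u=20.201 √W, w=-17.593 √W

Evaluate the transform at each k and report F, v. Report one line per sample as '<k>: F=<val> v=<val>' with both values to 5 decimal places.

k=0: u−w=37.79400, u+w=2.60800; √(b/2)=1.12472, √(2b)=2.24944; F=1.12472×37.794=42.50775, v=2.60800/2.24944=1.15940

0: F=42.50775 v=1.15940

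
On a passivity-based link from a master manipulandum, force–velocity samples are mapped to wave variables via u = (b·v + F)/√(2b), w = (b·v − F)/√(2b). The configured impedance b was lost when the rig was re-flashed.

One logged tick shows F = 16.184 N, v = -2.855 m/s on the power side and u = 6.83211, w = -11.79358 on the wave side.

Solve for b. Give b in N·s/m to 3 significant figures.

b = 1.51 N·s/m

u + w = -4.9615;  u + w = √(2b)·v, so √(2b) = -4.9615/(-2.855) = 1.7378.
b = (√(2b))²/2 = 3.0200/2 = 1.5100.
(Check via u − w = 2F/√(2b): u − w = 18.6257, 2F/√(2b) = 18.6257.)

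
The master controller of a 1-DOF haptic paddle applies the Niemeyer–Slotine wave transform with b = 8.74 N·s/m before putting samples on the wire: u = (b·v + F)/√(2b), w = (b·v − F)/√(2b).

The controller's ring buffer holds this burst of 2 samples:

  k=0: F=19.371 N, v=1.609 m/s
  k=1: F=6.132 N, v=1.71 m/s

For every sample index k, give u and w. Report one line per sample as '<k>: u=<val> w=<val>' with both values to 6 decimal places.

k=0: b·v=8.74×1.609=14.062660; √(2b)=4.180909; u=(14.062660+19.371)/4.180909=7.996744, w=(14.062660−19.371)/4.180909=-1.269662
k=1: b·v=8.74×1.71=14.945400; √(2b)=4.180909; u=(14.945400+6.132)/4.180909=5.041344, w=(14.945400−6.132)/4.180909=2.108010

0: u=7.996744 w=-1.269662
1: u=5.041344 w=2.108010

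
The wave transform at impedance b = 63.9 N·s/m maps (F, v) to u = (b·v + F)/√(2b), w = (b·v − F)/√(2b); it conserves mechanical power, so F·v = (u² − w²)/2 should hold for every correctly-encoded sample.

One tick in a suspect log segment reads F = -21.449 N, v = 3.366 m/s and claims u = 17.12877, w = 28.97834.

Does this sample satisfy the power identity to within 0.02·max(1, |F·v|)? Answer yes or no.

no

F·v = (-21.449)×3.366 = -72.19733 W.
(u² − w²)/2 = (293.39476 − 839.74419)/2 = -273.17471 W.
|Δ| = 200.97738;  2% of max(1, |F·v|) = 1.44395.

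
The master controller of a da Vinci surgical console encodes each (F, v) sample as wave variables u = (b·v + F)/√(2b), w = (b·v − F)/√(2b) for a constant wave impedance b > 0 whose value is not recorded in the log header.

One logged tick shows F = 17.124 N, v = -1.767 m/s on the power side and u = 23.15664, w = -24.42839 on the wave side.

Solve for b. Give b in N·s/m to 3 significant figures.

u + w = -1.2718;  u + w = √(2b)·v, so √(2b) = -1.2718/(-1.767) = 0.7197.
b = (√(2b))²/2 = 0.5180/2 = 0.2590.
(Check via u − w = 2F/√(2b): u − w = 47.5850, 2F/√(2b) = 47.5850.)

b = 0.259 N·s/m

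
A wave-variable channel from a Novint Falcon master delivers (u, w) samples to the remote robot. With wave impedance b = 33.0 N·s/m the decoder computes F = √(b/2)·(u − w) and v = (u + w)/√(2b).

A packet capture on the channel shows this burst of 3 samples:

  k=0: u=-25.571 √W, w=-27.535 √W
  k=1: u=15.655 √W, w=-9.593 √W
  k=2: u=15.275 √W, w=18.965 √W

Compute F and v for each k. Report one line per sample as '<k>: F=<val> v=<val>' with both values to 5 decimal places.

k=0: u−w=1.96400, u+w=-53.10600; √(b/2)=4.06202, √(2b)=8.12404; F=4.06202×1.964=7.97781, v=-53.10600/8.12404=-6.53690
k=1: u−w=25.24800, u+w=6.06200; √(b/2)=4.06202, √(2b)=8.12404; F=4.06202×25.248=102.55786, v=6.06200/8.12404=0.74618
k=2: u−w=-3.69000, u+w=34.24000; √(b/2)=4.06202, √(2b)=8.12404; F=4.06202×(-3.69)=-14.98885, v=34.24000/8.12404=4.21465

0: F=7.97781 v=-6.53690
1: F=102.55786 v=0.74618
2: F=-14.98885 v=4.21465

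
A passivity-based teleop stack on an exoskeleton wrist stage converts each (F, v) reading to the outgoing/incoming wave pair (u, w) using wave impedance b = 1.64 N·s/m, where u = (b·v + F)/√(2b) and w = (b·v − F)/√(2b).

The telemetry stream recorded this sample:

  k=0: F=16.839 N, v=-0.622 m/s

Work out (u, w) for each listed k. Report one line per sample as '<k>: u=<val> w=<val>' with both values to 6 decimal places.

0: u=8.734537 w=-9.861027

k=0: b·v=1.64×(-0.622)=-1.020080; √(2b)=1.811077; u=(-1.020080+16.839)/1.811077=8.734537, w=(-1.020080−16.839)/1.811077=-9.861027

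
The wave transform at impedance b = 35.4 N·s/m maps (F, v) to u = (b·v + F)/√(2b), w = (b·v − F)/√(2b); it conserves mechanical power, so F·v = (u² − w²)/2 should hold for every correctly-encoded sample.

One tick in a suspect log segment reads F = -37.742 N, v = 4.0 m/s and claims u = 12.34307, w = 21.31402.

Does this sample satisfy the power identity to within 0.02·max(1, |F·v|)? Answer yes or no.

yes

F·v = (-37.742)×4.0 = -150.9680 W.
(u² − w²)/2 = (152.3514 − 454.2874)/2 = -150.9680 W.
|Δ| = 0.0000;  2% of max(1, |F·v|) = 3.0194.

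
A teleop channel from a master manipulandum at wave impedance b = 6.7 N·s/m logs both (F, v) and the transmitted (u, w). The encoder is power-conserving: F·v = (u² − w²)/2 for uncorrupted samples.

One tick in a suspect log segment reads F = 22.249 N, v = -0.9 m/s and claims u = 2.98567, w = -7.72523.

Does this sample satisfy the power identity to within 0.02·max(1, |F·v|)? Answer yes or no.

F·v = 22.249×(-0.9) = -20.0241 W.
(u² − w²)/2 = (8.9142 − 59.6792)/2 = -25.3825 W.
|Δ| = 5.3584;  2% of max(1, |F·v|) = 0.4005.

no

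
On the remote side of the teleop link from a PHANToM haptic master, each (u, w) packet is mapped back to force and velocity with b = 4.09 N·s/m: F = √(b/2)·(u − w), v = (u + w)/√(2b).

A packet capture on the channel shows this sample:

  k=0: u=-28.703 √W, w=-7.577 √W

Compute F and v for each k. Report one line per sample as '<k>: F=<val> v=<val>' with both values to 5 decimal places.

0: F=-30.21092 v=-12.68500

k=0: u−w=-21.12600, u+w=-36.28000; √(b/2)=1.43003, √(2b)=2.86007; F=1.43003×(-21.126)=-30.21092, v=-36.28000/2.86007=-12.68500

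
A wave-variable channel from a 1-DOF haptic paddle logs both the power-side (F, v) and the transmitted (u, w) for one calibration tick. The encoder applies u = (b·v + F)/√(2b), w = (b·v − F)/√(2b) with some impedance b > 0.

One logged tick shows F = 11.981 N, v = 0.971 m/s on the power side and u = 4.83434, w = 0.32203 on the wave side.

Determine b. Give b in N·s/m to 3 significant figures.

b = 14.1 N·s/m

u + w = 5.1564;  u + w = √(2b)·v, so √(2b) = 5.1564/0.971 = 5.3104.
b = (√(2b))²/2 = 28.2000/2 = 14.1000.
(Check via u − w = 2F/√(2b): u − w = 4.5123, 2F/√(2b) = 4.5123.)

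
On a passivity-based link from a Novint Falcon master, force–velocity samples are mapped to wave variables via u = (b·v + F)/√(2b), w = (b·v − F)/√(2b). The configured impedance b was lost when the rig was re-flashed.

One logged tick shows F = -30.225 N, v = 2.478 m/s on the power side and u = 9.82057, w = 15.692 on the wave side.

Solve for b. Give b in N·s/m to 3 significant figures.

u + w = 25.51257;  u + w = √(2b)·v, so √(2b) = 25.51257/2.478 = 10.29563.
b = (√(2b))²/2 = 105.99999/2 = 52.99999.
(Check via u − w = 2F/√(2b): u − w = -5.87143, 2F/√(2b) = -5.87142.)

b = 53 N·s/m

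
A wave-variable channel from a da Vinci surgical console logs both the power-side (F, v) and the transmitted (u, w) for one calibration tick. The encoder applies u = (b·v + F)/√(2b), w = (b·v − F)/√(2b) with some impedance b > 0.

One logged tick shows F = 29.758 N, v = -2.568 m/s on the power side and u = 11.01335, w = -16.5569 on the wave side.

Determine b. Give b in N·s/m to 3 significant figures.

b = 2.33 N·s/m

u + w = -5.54355;  u + w = √(2b)·v, so √(2b) = -5.54355/(-2.568) = 2.15870.
b = (√(2b))²/2 = 4.66000/2 = 2.33000.
(Check via u − w = 2F/√(2b): u − w = 27.57025, 2F/√(2b) = 27.57026.)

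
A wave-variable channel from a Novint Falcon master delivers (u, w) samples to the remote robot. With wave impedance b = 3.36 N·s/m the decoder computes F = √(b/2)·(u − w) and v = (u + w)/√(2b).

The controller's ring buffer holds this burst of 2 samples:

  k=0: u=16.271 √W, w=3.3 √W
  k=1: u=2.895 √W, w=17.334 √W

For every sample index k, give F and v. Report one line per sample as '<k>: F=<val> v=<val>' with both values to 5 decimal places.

0: F=16.81234 v=7.54968
1: F=-18.71508 v=7.80351

k=0: u−w=12.97100, u+w=19.57100; √(b/2)=1.29615, √(2b)=2.59230; F=1.29615×12.971=16.81234, v=19.57100/2.59230=7.54968
k=1: u−w=-14.43900, u+w=20.22900; √(b/2)=1.29615, √(2b)=2.59230; F=1.29615×(-14.439)=-18.71508, v=20.22900/2.59230=7.80351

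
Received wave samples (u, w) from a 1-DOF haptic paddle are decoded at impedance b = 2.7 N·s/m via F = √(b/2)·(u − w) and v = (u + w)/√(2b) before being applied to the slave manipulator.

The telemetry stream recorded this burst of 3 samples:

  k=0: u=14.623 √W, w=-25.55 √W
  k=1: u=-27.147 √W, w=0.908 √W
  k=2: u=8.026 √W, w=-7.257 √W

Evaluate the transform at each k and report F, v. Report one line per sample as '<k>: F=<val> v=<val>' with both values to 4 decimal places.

0: F=46.6768 v=-4.7022
1: F=-32.5970 v=-11.2915
2: F=17.7572 v=0.3309

k=0: u−w=40.1730, u+w=-10.9270; √(b/2)=1.1619, √(2b)=2.3238; F=1.1619×40.173=46.6768, v=-10.9270/2.3238=-4.7022
k=1: u−w=-28.0550, u+w=-26.2390; √(b/2)=1.1619, √(2b)=2.3238; F=1.1619×(-28.055)=-32.5970, v=-26.2390/2.3238=-11.2915
k=2: u−w=15.2830, u+w=0.7690; √(b/2)=1.1619, √(2b)=2.3238; F=1.1619×15.283=17.7572, v=0.7690/2.3238=0.3309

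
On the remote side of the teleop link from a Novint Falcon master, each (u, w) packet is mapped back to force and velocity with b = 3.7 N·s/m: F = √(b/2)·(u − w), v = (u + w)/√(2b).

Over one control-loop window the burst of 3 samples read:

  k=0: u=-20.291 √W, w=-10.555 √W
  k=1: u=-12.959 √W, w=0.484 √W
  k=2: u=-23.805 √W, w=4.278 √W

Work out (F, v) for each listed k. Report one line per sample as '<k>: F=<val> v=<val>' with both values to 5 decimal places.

0: F=-13.24239 v=-11.33922
1: F=-18.28446 v=-4.58590
2: F=-38.19701 v=-7.17827

k=0: u−w=-9.73600, u+w=-30.84600; √(b/2)=1.36015, √(2b)=2.72029; F=1.36015×(-9.736)=-13.24239, v=-30.84600/2.72029=-11.33922
k=1: u−w=-13.44300, u+w=-12.47500; √(b/2)=1.36015, √(2b)=2.72029; F=1.36015×(-13.443)=-18.28446, v=-12.47500/2.72029=-4.58590
k=2: u−w=-28.08300, u+w=-19.52700; √(b/2)=1.36015, √(2b)=2.72029; F=1.36015×(-28.083)=-38.19701, v=-19.52700/2.72029=-7.17827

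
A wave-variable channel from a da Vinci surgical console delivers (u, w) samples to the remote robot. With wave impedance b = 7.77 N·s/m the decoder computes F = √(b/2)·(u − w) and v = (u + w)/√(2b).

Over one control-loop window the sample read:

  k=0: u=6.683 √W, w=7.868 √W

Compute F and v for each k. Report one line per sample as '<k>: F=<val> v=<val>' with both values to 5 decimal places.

0: F=-2.33568 v=3.69120

k=0: u−w=-1.18500, u+w=14.55100; √(b/2)=1.97104, √(2b)=3.94208; F=1.97104×(-1.185)=-2.33568, v=14.55100/3.94208=3.69120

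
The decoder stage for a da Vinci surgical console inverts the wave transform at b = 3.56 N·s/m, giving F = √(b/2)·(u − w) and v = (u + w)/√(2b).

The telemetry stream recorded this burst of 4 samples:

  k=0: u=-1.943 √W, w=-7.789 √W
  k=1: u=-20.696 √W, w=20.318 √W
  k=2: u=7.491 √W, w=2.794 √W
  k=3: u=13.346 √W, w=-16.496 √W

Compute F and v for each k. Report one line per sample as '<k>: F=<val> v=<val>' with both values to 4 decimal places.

0: F=7.7995 v=-3.6472
1: F=-54.7195 v=-0.1417
2: F=6.2666 v=3.8545
3: F=39.8142 v=-1.1805

k=0: u−w=5.8460, u+w=-9.7320; √(b/2)=1.3342, √(2b)=2.6683; F=1.3342×5.846=7.7995, v=-9.7320/2.6683=-3.6472
k=1: u−w=-41.0140, u+w=-0.3780; √(b/2)=1.3342, √(2b)=2.6683; F=1.3342×(-41.014)=-54.7195, v=-0.3780/2.6683=-0.1417
k=2: u−w=4.6970, u+w=10.2850; √(b/2)=1.3342, √(2b)=2.6683; F=1.3342×4.697=6.2666, v=10.2850/2.6683=3.8545
k=3: u−w=29.8420, u+w=-3.1500; √(b/2)=1.3342, √(2b)=2.6683; F=1.3342×29.842=39.8142, v=-3.1500/2.6683=-1.1805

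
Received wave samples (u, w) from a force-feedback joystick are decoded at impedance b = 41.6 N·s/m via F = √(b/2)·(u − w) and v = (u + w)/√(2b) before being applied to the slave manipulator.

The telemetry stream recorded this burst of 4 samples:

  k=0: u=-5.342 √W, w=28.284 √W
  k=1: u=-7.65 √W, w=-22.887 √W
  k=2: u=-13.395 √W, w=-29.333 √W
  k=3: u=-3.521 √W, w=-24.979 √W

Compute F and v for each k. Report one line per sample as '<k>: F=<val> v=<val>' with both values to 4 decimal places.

k=0: u−w=-33.6260, u+w=22.9420; √(b/2)=4.5607, √(2b)=9.1214; F=4.5607×(-33.626)=-153.3582, v=22.9420/9.1214=2.5152
k=1: u−w=15.2370, u+w=-30.5370; √(b/2)=4.5607, √(2b)=9.1214; F=4.5607×15.237=69.4914, v=-30.5370/9.1214=-3.3478
k=2: u−w=15.9380, u+w=-42.7280; √(b/2)=4.5607, √(2b)=9.1214; F=4.5607×15.938=72.6885, v=-42.7280/9.1214=-4.6844
k=3: u−w=21.4580, u+w=-28.5000; √(b/2)=4.5607, √(2b)=9.1214; F=4.5607×21.458=97.8635, v=-28.5000/9.1214=-3.1245

0: F=-153.3582 v=2.5152
1: F=69.4914 v=-3.3478
2: F=72.6885 v=-4.6844
3: F=97.8635 v=-3.1245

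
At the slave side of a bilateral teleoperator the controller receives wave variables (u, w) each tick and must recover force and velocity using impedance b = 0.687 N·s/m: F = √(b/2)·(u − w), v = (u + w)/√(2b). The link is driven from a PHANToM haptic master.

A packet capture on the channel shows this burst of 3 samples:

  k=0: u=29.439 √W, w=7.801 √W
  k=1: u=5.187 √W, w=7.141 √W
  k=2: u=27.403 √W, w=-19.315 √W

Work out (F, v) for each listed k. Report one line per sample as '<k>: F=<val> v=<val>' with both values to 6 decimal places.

k=0: u−w=21.638000, u+w=37.240000; √(b/2)=0.586089, √(2b)=1.172177; F=0.586089×21.638=12.681788, v=37.240000/1.172177=31.769934
k=1: u−w=-1.954000, u+w=12.328000; √(b/2)=0.586089, √(2b)=1.172177; F=0.586089×(-1.954)=-1.145217, v=12.328000/1.172177=10.517179
k=2: u−w=46.718000, u+w=8.088000; √(b/2)=0.586089, √(2b)=1.172177; F=0.586089×46.718=27.380893, v=8.088000/1.172177=6.899979

0: F=12.681788 v=31.769934
1: F=-1.145217 v=10.517179
2: F=27.380893 v=6.899979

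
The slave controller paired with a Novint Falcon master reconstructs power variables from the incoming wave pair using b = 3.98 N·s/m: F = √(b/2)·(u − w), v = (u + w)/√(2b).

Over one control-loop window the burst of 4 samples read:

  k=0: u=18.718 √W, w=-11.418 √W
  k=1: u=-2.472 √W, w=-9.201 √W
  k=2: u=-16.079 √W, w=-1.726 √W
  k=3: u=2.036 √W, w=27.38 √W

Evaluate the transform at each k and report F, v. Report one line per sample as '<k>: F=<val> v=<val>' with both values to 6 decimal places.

k=0: u−w=30.136000, u+w=7.300000; √(b/2)=1.410674, √(2b)=2.821347; F=1.410674×30.136=42.512060, v=7.300000/2.821347=2.587416
k=1: u−w=6.729000, u+w=-11.673000; √(b/2)=1.410674, √(2b)=2.821347; F=1.410674×6.729=9.492423, v=-11.673000/2.821347=-4.137385
k=2: u−w=-14.353000, u+w=-17.805000; √(b/2)=1.410674, √(2b)=2.821347; F=1.410674×(-14.353)=-20.247398, v=-17.805000/2.821347=-6.310815
k=3: u−w=-25.344000, u+w=29.416000; √(b/2)=1.410674, √(2b)=2.821347; F=1.410674×(-25.344)=-35.752112, v=29.416000/2.821347=10.426225

0: F=42.512060 v=2.587416
1: F=9.492423 v=-4.137385
2: F=-20.247398 v=-6.310815
3: F=-35.752112 v=10.426225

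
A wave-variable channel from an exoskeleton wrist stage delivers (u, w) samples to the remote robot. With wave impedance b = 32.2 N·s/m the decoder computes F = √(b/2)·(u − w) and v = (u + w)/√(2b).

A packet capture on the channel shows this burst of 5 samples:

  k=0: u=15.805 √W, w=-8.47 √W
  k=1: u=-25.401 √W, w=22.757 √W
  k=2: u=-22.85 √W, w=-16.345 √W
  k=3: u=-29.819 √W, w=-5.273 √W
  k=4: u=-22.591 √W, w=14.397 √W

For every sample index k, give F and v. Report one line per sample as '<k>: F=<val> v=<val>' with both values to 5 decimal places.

0: F=97.40296 v=0.91402
1: F=-193.23304 v=-0.32947
2: F=-26.10119 v=-4.88414
3: F=-98.49035 v=-4.37286
4: F=-148.41363 v=-1.02106

k=0: u−w=24.27500, u+w=7.33500; √(b/2)=4.01248, √(2b)=8.02496; F=4.01248×24.275=97.40296, v=7.33500/8.02496=0.91402
k=1: u−w=-48.15800, u+w=-2.64400; √(b/2)=4.01248, √(2b)=8.02496; F=4.01248×(-48.158)=-193.23304, v=-2.64400/8.02496=-0.32947
k=2: u−w=-6.50500, u+w=-39.19500; √(b/2)=4.01248, √(2b)=8.02496; F=4.01248×(-6.505)=-26.10119, v=-39.19500/8.02496=-4.88414
k=3: u−w=-24.54600, u+w=-35.09200; √(b/2)=4.01248, √(2b)=8.02496; F=4.01248×(-24.546)=-98.49035, v=-35.09200/8.02496=-4.37286
k=4: u−w=-36.98800, u+w=-8.19400; √(b/2)=4.01248, √(2b)=8.02496; F=4.01248×(-36.988)=-148.41363, v=-8.19400/8.02496=-1.02106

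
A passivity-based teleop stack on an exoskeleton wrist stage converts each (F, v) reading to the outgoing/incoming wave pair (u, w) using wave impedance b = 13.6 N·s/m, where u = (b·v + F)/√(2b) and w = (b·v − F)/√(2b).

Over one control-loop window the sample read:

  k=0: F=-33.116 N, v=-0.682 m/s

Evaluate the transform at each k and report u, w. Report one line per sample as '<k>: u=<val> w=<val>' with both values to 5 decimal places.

0: u=-8.12814 w=4.57126

k=0: b·v=13.6×(-0.682)=-9.27520; √(2b)=5.21536; u=(-9.27520+(-33.116))/5.21536=-8.12814, w=(-9.27520−(-33.116))/5.21536=4.57126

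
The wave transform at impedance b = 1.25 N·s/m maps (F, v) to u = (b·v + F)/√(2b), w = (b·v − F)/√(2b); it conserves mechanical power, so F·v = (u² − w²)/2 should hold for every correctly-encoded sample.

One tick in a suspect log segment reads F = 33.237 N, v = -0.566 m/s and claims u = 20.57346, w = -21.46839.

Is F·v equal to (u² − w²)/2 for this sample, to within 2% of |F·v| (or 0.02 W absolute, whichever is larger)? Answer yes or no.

yes

F·v = 33.237×(-0.566) = -18.81214 W.
(u² − w²)/2 = (423.26726 − 460.89177)/2 = -18.81226 W.
|Δ| = 0.00011;  2% of max(1, |F·v|) = 0.37624.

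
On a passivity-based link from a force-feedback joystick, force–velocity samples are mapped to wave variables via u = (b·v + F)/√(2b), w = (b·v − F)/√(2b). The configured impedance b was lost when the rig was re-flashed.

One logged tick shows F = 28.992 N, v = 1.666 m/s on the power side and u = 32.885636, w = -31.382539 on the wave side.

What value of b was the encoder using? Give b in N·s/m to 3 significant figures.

b = 0.407 N·s/m

u + w = 1.503097;  u + w = √(2b)·v, so √(2b) = 1.503097/1.666 = 0.902219.
b = (√(2b))²/2 = 0.813999/2 = 0.407000.
(Check via u − w = 2F/√(2b): u − w = 64.268175, 2F/√(2b) = 64.268204.)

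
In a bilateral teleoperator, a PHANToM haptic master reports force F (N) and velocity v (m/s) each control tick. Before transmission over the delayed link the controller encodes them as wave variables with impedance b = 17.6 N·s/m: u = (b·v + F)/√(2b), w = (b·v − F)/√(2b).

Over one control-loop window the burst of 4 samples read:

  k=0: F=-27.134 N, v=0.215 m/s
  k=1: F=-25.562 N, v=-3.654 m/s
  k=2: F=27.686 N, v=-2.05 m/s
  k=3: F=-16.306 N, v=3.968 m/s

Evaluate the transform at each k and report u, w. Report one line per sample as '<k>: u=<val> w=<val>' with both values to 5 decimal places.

k=0: b·v=17.6×0.215=3.78400; √(2b)=5.93296; u=(3.78400+(-27.134))/5.93296=-3.93564, w=(3.78400−(-27.134))/5.93296=5.21123
k=1: b·v=17.6×(-3.654)=-64.31040; √(2b)=5.93296; u=(-64.31040+(-25.562))/5.93296=-15.14799, w=(-64.31040−(-25.562))/5.93296=-6.53104
k=2: b·v=17.6×(-2.05)=-36.08000; √(2b)=5.93296; u=(-36.08000+27.686)/5.93296=-1.41481, w=(-36.08000−27.686)/5.93296=-10.74776
k=3: b·v=17.6×3.968=69.83680; √(2b)=5.93296; u=(69.83680+(-16.306))/5.93296=9.02261, w=(69.83680−(-16.306))/5.93296=14.51937

0: u=-3.93564 w=5.21123
1: u=-15.14799 w=-6.53104
2: u=-1.41481 w=-10.74776
3: u=9.02261 w=14.51937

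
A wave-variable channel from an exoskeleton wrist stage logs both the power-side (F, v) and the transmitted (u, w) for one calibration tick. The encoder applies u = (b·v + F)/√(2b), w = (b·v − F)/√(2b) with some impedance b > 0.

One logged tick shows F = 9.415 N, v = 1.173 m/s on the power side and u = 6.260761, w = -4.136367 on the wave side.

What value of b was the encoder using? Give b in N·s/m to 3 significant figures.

b = 1.64 N·s/m

u + w = 2.124394;  u + w = √(2b)·v, so √(2b) = 2.124394/1.173 = 1.811078.
b = (√(2b))²/2 = 3.280002/2 = 1.640001.
(Check via u − w = 2F/√(2b): u − w = 10.397128, 2F/√(2b) = 10.397125.)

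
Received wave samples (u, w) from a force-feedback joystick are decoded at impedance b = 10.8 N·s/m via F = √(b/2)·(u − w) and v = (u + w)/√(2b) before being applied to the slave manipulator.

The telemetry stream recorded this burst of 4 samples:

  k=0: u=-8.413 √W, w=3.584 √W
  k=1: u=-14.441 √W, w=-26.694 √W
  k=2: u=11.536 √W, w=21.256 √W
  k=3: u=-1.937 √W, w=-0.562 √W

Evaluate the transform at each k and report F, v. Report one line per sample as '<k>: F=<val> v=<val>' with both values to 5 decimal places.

0: F=-27.87851 v=-1.03904
1: F=28.47340 v=-8.85084
2: F=-22.58724 v=7.05571
3: F=-3.19521 v=-0.53770

k=0: u−w=-11.99700, u+w=-4.82900; √(b/2)=2.32379, √(2b)=4.64758; F=2.32379×(-11.997)=-27.87851, v=-4.82900/4.64758=-1.03904
k=1: u−w=12.25300, u+w=-41.13500; √(b/2)=2.32379, √(2b)=4.64758; F=2.32379×12.253=28.47340, v=-41.13500/4.64758=-8.85084
k=2: u−w=-9.72000, u+w=32.79200; √(b/2)=2.32379, √(2b)=4.64758; F=2.32379×(-9.72)=-22.58724, v=32.79200/4.64758=7.05571
k=3: u−w=-1.37500, u+w=-2.49900; √(b/2)=2.32379, √(2b)=4.64758; F=2.32379×(-1.375)=-3.19521, v=-2.49900/4.64758=-0.53770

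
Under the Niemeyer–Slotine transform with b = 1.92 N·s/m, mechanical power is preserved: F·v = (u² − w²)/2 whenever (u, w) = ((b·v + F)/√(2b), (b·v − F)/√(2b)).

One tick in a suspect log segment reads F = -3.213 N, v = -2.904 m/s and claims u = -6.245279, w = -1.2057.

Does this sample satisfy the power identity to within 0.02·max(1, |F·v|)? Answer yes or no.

F·v = (-3.213)×(-2.904) = 9.330552 W.
(u² − w²)/2 = (39.003510 − 1.453712)/2 = 18.774899 W.
|Δ| = 9.444347;  2% of max(1, |F·v|) = 0.186611.

no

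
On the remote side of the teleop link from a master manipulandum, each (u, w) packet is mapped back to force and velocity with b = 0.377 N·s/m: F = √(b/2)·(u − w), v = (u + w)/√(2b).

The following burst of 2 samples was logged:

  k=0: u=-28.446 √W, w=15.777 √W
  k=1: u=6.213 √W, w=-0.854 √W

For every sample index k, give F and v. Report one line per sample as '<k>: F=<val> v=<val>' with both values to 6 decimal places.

0: F=-19.200117 v=-14.590046
1: F=3.068250 v=6.171604

k=0: u−w=-44.223000, u+w=-12.669000; √(b/2)=0.434166, √(2b)=0.868332; F=0.434166×(-44.223)=-19.200117, v=-12.669000/0.868332=-14.590046
k=1: u−w=7.067000, u+w=5.359000; √(b/2)=0.434166, √(2b)=0.868332; F=0.434166×7.067=3.068250, v=5.359000/0.868332=6.171604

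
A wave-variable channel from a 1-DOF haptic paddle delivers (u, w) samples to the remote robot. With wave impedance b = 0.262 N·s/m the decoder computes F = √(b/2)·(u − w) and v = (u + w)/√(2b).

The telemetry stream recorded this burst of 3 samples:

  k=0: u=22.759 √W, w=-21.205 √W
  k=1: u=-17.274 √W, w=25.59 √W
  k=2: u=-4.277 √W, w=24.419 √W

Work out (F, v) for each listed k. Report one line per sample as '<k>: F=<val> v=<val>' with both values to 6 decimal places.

0: F=15.912296 v=2.146769
1: F=-15.514163 v=11.488117
2: F=-10.386208 v=27.825114

k=0: u−w=43.964000, u+w=1.554000; √(b/2)=0.361939, √(2b)=0.723878; F=0.361939×43.964=15.912296, v=1.554000/0.723878=2.146769
k=1: u−w=-42.864000, u+w=8.316000; √(b/2)=0.361939, √(2b)=0.723878; F=0.361939×(-42.864)=-15.514163, v=8.316000/0.723878=11.488117
k=2: u−w=-28.696000, u+w=20.142000; √(b/2)=0.361939, √(2b)=0.723878; F=0.361939×(-28.696)=-10.386208, v=20.142000/0.723878=27.825114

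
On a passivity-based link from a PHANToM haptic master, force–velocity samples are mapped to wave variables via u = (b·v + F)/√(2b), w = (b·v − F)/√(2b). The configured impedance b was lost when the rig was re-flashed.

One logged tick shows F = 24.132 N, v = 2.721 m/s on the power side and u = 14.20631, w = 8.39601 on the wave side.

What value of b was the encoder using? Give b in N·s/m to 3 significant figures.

u + w = 22.6023;  u + w = √(2b)·v, so √(2b) = 22.6023/2.721 = 8.3066.
b = (√(2b))²/2 = 69.0000/2 = 34.5000.
(Check via u − w = 2F/√(2b): u − w = 5.8103, 2F/√(2b) = 5.8103.)

b = 34.5 N·s/m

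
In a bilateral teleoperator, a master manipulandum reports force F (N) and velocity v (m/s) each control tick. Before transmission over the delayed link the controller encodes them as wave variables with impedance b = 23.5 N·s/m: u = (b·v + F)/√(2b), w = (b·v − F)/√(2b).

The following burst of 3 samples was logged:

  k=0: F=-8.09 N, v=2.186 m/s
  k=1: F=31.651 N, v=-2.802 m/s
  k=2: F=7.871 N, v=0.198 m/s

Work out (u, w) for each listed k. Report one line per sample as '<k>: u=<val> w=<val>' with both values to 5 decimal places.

0: u=6.31318 w=8.67328
1: u=-4.98800 w=-14.22154
2: u=1.82681 w=-0.46939

k=0: b·v=23.5×2.186=51.37100; √(2b)=6.85565; u=(51.37100+(-8.09))/6.85565=6.31318, w=(51.37100−(-8.09))/6.85565=8.67328
k=1: b·v=23.5×(-2.802)=-65.84700; √(2b)=6.85565; u=(-65.84700+31.651)/6.85565=-4.98800, w=(-65.84700−31.651)/6.85565=-14.22154
k=2: b·v=23.5×0.198=4.65300; √(2b)=6.85565; u=(4.65300+7.871)/6.85565=1.82681, w=(4.65300−7.871)/6.85565=-0.46939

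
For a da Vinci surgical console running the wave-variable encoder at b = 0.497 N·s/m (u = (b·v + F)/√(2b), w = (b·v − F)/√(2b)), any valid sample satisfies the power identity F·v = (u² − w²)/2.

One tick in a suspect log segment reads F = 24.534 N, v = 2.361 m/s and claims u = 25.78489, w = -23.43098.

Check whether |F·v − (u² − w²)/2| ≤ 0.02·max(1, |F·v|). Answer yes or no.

yes

F·v = 24.534×2.361 = 57.92477 W.
(u² − w²)/2 = (664.86055 − 549.01082)/2 = 57.92486 W.
|Δ| = 0.00009;  2% of max(1, |F·v|) = 1.15850.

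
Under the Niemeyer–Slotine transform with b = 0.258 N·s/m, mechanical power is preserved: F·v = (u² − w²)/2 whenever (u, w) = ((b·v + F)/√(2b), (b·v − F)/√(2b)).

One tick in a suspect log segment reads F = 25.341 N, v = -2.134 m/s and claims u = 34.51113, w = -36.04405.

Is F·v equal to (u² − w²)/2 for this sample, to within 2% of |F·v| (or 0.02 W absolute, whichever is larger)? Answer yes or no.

yes

F·v = 25.341×(-2.134) = -54.07769 W.
(u² − w²)/2 = (1191.01809 − 1299.17354)/2 = -54.07772 W.
|Δ| = 0.00003;  2% of max(1, |F·v|) = 1.08155.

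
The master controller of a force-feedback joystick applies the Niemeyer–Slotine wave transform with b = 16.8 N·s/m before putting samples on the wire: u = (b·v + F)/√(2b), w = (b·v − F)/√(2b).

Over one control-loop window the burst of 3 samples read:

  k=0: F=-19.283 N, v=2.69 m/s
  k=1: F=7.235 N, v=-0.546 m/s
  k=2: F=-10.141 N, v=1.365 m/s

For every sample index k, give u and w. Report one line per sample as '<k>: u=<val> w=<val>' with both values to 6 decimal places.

0: u=4.469727 w=11.122994
1: u=-0.334302 w=-2.830614
2: u=2.206657 w=5.705635

k=0: b·v=16.8×2.69=45.192000; √(2b)=5.796551; u=(45.192000+(-19.283))/5.796551=4.469727, w=(45.192000−(-19.283))/5.796551=11.122994
k=1: b·v=16.8×(-0.546)=-9.172800; √(2b)=5.796551; u=(-9.172800+7.235)/5.796551=-0.334302, w=(-9.172800−7.235)/5.796551=-2.830614
k=2: b·v=16.8×1.365=22.932000; √(2b)=5.796551; u=(22.932000+(-10.141))/5.796551=2.206657, w=(22.932000−(-10.141))/5.796551=5.705635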